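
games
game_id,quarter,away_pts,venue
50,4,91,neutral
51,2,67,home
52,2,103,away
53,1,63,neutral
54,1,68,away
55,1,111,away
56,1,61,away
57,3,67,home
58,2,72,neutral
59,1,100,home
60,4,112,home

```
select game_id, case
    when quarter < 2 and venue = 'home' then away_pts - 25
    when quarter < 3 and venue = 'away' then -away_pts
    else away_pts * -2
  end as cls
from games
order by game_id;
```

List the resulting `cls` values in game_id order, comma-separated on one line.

game_id=50: ELSE → -182
game_id=51: ELSE → -134
game_id=52: quarter < 3 and venue = 'away' → -103
game_id=53: ELSE → -126
game_id=54: quarter < 3 and venue = 'away' → -68
game_id=55: quarter < 3 and venue = 'away' → -111
game_id=56: quarter < 3 and venue = 'away' → -61
game_id=57: ELSE → -134
game_id=58: ELSE → -144
game_id=59: quarter < 2 and venue = 'home' → 75
game_id=60: ELSE → -224

-182, -134, -103, -126, -68, -111, -61, -134, -144, 75, -224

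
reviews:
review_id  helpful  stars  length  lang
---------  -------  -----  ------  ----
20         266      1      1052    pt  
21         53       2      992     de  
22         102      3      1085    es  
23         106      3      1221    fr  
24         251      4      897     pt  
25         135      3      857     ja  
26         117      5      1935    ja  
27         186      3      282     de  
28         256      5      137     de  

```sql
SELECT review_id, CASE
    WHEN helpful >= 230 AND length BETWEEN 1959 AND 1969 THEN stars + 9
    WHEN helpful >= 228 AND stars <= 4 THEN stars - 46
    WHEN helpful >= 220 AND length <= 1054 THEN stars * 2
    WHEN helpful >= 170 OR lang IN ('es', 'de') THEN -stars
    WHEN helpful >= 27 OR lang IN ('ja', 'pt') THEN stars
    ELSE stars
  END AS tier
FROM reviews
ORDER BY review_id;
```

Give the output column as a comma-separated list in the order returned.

review_id=20: helpful >= 228 AND stars <= 4 → -45
review_id=21: helpful >= 170 OR lang IN ('es', 'de') → -2
review_id=22: helpful >= 170 OR lang IN ('es', 'de') → -3
review_id=23: helpful >= 27 OR lang IN ('ja', 'pt') → 3
review_id=24: helpful >= 228 AND stars <= 4 → -42
review_id=25: helpful >= 27 OR lang IN ('ja', 'pt') → 3
review_id=26: helpful >= 27 OR lang IN ('ja', 'pt') → 5
review_id=27: helpful >= 170 OR lang IN ('es', 'de') → -3
review_id=28: helpful >= 220 AND length <= 1054 → 10

-45, -2, -3, 3, -42, 3, 5, -3, 10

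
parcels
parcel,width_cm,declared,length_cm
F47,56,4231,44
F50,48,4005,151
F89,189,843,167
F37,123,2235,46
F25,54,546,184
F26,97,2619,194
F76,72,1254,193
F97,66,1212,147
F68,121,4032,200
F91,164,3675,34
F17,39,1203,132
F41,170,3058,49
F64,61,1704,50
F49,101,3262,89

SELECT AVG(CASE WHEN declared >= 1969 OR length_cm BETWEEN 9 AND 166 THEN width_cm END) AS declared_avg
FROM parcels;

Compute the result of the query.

parcel=F47: ✓ → 56
parcel=F50: ✓ → 48
parcel=F89: ✗
parcel=F37: ✓ → 123
parcel=F25: ✗
parcel=F26: ✓ → 97
parcel=F76: ✗
parcel=F97: ✓ → 66
parcel=F68: ✓ → 121
parcel=F91: ✓ → 164
parcel=F17: ✓ → 39
parcel=F41: ✓ → 170
parcel=F64: ✓ → 61
parcel=F49: ✓ → 101
declared_avg = (56 + 48 + 123 + 97 + 66 + 121 + 164 + 39 + 170 + 61 + 101) / 11 = 95.0909090909

95.0909090909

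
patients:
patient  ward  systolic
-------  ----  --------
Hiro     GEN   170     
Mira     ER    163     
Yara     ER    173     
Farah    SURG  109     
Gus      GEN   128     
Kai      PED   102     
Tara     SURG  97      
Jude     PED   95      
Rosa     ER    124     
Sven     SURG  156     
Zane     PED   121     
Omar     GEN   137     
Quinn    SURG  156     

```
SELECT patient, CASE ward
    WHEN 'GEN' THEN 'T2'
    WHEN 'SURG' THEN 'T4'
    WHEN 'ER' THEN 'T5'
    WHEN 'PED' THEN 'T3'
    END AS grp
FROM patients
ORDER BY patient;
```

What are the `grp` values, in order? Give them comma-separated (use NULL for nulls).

patient=Farah: ward='SURG' → T4
patient=Gus: ward='GEN' → T2
patient=Hiro: ward='GEN' → T2
patient=Jude: ward='PED' → T3
patient=Kai: ward='PED' → T3
patient=Mira: ward='ER' → T5
patient=Omar: ward='GEN' → T2
patient=Quinn: ward='SURG' → T4
patient=Rosa: ward='ER' → T5
patient=Sven: ward='SURG' → T4
patient=Tara: ward='SURG' → T4
patient=Yara: ward='ER' → T5
patient=Zane: ward='PED' → T3

T4, T2, T2, T3, T3, T5, T2, T4, T5, T4, T4, T5, T3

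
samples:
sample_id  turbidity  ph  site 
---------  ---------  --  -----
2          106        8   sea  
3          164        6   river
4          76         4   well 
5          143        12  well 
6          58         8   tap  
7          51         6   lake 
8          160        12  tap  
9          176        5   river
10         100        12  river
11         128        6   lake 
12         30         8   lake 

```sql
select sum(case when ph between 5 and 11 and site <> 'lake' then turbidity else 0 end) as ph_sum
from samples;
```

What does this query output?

sample_id=2: ✓ → 106
sample_id=3: ✓ → 164
sample_id=4: ✗
sample_id=5: ✗
sample_id=6: ✓ → 58
sample_id=7: ✗
sample_id=8: ✗
sample_id=9: ✓ → 176
sample_id=10: ✗
sample_id=11: ✗
sample_id=12: ✗
ph_sum = 106 + 164 + 58 + 176 = 504

504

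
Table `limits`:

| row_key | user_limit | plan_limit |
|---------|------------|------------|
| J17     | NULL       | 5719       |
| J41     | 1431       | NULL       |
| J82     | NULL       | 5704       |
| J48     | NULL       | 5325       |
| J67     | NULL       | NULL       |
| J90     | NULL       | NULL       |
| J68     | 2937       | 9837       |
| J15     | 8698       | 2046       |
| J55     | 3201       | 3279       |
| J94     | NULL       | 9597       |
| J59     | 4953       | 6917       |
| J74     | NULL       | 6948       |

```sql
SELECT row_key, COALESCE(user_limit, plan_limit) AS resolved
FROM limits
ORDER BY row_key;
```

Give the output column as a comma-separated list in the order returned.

8698, 5719, 1431, 5325, 3201, 4953, NULL, 2937, 6948, 5704, NULL, 9597

row_key=J15: user_limit=8698 → 8698
row_key=J17: user_limit=NULL, plan_limit=5719 → 5719
row_key=J41: user_limit=1431 → 1431
row_key=J48: user_limit=NULL, plan_limit=5325 → 5325
row_key=J55: user_limit=3201 → 3201
row_key=J59: user_limit=4953 → 4953
row_key=J67: user_limit=NULL, plan_limit=NULL (all NULL) → NULL
row_key=J68: user_limit=2937 → 2937
row_key=J74: user_limit=NULL, plan_limit=6948 → 6948
row_key=J82: user_limit=NULL, plan_limit=5704 → 5704
row_key=J90: user_limit=NULL, plan_limit=NULL (all NULL) → NULL
row_key=J94: user_limit=NULL, plan_limit=9597 → 9597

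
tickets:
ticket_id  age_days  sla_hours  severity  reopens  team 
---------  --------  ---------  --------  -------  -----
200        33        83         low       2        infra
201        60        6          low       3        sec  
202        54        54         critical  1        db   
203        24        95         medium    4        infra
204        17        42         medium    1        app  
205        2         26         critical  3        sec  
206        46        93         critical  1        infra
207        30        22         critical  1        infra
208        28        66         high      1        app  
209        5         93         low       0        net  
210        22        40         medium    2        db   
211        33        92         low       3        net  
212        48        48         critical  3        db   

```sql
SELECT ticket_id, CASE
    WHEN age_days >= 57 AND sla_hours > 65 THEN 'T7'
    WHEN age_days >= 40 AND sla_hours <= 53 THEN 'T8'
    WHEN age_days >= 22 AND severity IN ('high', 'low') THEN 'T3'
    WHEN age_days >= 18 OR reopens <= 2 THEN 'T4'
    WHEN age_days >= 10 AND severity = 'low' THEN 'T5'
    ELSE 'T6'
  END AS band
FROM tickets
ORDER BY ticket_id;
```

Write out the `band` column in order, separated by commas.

ticket_id=200: age_days >= 22 AND severity IN ('high', 'low') → T3
ticket_id=201: age_days >= 40 AND sla_hours <= 53 → T8
ticket_id=202: age_days >= 18 OR reopens <= 2 → T4
ticket_id=203: age_days >= 18 OR reopens <= 2 → T4
ticket_id=204: age_days >= 18 OR reopens <= 2 → T4
ticket_id=205: ELSE → T6
ticket_id=206: age_days >= 18 OR reopens <= 2 → T4
ticket_id=207: age_days >= 18 OR reopens <= 2 → T4
ticket_id=208: age_days >= 22 AND severity IN ('high', 'low') → T3
ticket_id=209: age_days >= 18 OR reopens <= 2 → T4
ticket_id=210: age_days >= 18 OR reopens <= 2 → T4
ticket_id=211: age_days >= 22 AND severity IN ('high', 'low') → T3
ticket_id=212: age_days >= 40 AND sla_hours <= 53 → T8

T3, T8, T4, T4, T4, T6, T4, T4, T3, T4, T4, T3, T8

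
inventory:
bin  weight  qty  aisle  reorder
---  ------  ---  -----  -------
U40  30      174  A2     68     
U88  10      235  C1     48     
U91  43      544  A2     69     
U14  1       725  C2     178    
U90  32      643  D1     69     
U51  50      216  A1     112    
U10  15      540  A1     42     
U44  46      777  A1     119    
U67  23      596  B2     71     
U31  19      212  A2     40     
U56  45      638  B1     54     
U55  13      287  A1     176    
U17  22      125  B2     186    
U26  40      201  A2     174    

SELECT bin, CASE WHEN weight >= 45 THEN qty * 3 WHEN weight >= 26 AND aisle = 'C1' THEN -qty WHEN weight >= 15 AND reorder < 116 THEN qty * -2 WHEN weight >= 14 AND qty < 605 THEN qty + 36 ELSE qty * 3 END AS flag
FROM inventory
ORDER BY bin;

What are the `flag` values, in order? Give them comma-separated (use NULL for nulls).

bin=U10: weight >= 15 AND reorder < 116 → -1080
bin=U14: ELSE → 2175
bin=U17: weight >= 14 AND qty < 605 → 161
bin=U26: weight >= 14 AND qty < 605 → 237
bin=U31: weight >= 15 AND reorder < 116 → -424
bin=U40: weight >= 15 AND reorder < 116 → -348
bin=U44: weight >= 45 → 2331
bin=U51: weight >= 45 → 648
bin=U55: ELSE → 861
bin=U56: weight >= 45 → 1914
bin=U67: weight >= 15 AND reorder < 116 → -1192
bin=U88: ELSE → 705
bin=U90: weight >= 15 AND reorder < 116 → -1286
bin=U91: weight >= 15 AND reorder < 116 → -1088

-1080, 2175, 161, 237, -424, -348, 2331, 648, 861, 1914, -1192, 705, -1286, -1088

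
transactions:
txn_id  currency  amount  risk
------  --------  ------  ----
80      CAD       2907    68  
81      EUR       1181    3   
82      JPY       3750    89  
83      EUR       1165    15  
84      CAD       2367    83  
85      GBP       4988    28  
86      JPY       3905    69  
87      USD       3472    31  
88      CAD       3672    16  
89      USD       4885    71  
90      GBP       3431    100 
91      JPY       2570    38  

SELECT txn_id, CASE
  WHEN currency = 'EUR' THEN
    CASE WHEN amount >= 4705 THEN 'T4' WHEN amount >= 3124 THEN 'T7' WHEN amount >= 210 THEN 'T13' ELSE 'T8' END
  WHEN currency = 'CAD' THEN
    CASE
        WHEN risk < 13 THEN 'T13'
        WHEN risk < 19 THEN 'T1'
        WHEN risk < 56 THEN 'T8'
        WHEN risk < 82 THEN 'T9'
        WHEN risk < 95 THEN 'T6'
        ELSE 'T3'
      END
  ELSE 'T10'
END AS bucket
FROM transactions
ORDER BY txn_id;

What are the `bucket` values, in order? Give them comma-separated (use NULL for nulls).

txn_id=80: currency='CAD' → inner[risk < 82] → T9
txn_id=81: currency='EUR' → inner[amount >= 210] → T13
txn_id=82: currency='JPY' → outer ELSE → T10
txn_id=83: currency='EUR' → inner[amount >= 210] → T13
txn_id=84: currency='CAD' → inner[risk < 95] → T6
txn_id=85: currency='GBP' → outer ELSE → T10
txn_id=86: currency='JPY' → outer ELSE → T10
txn_id=87: currency='USD' → outer ELSE → T10
txn_id=88: currency='CAD' → inner[risk < 19] → T1
txn_id=89: currency='USD' → outer ELSE → T10
txn_id=90: currency='GBP' → outer ELSE → T10
txn_id=91: currency='JPY' → outer ELSE → T10

T9, T13, T10, T13, T6, T10, T10, T10, T1, T10, T10, T10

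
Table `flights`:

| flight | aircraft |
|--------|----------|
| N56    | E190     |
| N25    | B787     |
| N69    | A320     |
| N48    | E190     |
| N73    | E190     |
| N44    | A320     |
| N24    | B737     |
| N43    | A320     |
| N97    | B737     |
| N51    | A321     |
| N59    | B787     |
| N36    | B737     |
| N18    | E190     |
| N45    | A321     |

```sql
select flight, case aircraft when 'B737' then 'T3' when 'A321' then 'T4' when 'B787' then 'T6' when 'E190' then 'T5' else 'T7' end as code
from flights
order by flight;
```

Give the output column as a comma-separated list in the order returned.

T5, T3, T6, T3, T7, T7, T4, T5, T4, T5, T6, T7, T5, T3

flight=N18: aircraft='E190' → T5
flight=N24: aircraft='B737' → T3
flight=N25: aircraft='B787' → T6
flight=N36: aircraft='B737' → T3
flight=N43: ELSE → T7
flight=N44: ELSE → T7
flight=N45: aircraft='A321' → T4
flight=N48: aircraft='E190' → T5
flight=N51: aircraft='A321' → T4
flight=N56: aircraft='E190' → T5
flight=N59: aircraft='B787' → T6
flight=N69: ELSE → T7
flight=N73: aircraft='E190' → T5
flight=N97: aircraft='B737' → T3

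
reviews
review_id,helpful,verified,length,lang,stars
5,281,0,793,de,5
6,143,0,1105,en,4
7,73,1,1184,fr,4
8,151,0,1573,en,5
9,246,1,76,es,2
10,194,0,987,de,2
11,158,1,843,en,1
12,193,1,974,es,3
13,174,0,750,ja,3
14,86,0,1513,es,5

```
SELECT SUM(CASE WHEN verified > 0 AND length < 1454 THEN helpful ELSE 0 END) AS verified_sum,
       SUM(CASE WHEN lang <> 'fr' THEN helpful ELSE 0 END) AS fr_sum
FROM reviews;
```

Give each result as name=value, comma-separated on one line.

verified_sum=670, fr_sum=1626

[verified_sum: verified > 0 AND length < 1454]
review_id=5: ✗
review_id=6: ✗
review_id=7: ✓ → 73
review_id=8: ✗
review_id=9: ✓ → 246
review_id=10: ✗
review_id=11: ✓ → 158
review_id=12: ✓ → 193
review_id=13: ✗
review_id=14: ✗
verified_sum = 73 + 246 + 158 + 193 = 670
—
[fr_sum: lang <> 'fr']
review_id=5: ✓ → 281
review_id=6: ✓ → 143
review_id=7: ✗
review_id=8: ✓ → 151
review_id=9: ✓ → 246
review_id=10: ✓ → 194
review_id=11: ✓ → 158
review_id=12: ✓ → 193
review_id=13: ✓ → 174
review_id=14: ✓ → 86
fr_sum = 281 + 143 + 151 + 246 + 194 + 158 + 193 + 174 + 86 = 1626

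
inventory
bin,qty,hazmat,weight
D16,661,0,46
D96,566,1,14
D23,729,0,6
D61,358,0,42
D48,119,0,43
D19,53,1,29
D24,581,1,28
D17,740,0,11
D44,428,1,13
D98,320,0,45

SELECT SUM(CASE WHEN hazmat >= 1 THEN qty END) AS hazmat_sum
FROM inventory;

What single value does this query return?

bin=D16: ✗
bin=D96: ✓ → 566
bin=D23: ✗
bin=D61: ✗
bin=D48: ✗
bin=D19: ✓ → 53
bin=D24: ✓ → 581
bin=D17: ✗
bin=D44: ✓ → 428
bin=D98: ✗
hazmat_sum = 566 + 53 + 581 + 428 = 1628

1628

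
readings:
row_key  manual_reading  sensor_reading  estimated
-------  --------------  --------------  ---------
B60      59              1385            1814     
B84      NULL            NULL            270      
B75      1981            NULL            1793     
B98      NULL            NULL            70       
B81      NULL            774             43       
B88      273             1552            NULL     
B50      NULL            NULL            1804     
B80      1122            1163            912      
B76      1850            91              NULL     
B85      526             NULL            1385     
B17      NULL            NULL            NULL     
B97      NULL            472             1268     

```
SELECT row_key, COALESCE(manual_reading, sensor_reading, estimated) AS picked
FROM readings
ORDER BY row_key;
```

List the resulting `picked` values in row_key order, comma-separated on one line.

row_key=B17: manual_reading=NULL, sensor_reading=NULL, estimated=NULL (all NULL) → NULL
row_key=B50: manual_reading=NULL, sensor_reading=NULL, estimated=1804 → 1804
row_key=B60: manual_reading=59 → 59
row_key=B75: manual_reading=1981 → 1981
row_key=B76: manual_reading=1850 → 1850
row_key=B80: manual_reading=1122 → 1122
row_key=B81: manual_reading=NULL, sensor_reading=774 → 774
row_key=B84: manual_reading=NULL, sensor_reading=NULL, estimated=270 → 270
row_key=B85: manual_reading=526 → 526
row_key=B88: manual_reading=273 → 273
row_key=B97: manual_reading=NULL, sensor_reading=472 → 472
row_key=B98: manual_reading=NULL, sensor_reading=NULL, estimated=70 → 70

NULL, 1804, 59, 1981, 1850, 1122, 774, 270, 526, 273, 472, 70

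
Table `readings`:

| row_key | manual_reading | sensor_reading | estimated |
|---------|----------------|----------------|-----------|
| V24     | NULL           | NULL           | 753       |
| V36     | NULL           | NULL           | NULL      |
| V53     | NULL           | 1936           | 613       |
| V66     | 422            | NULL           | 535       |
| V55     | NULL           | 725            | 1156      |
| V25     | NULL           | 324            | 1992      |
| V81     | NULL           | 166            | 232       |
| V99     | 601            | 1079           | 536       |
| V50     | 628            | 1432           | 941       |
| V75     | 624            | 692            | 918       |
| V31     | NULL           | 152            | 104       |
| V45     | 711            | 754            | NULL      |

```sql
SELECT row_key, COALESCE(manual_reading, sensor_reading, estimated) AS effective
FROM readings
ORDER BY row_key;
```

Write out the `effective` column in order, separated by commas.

row_key=V24: manual_reading=NULL, sensor_reading=NULL, estimated=753 → 753
row_key=V25: manual_reading=NULL, sensor_reading=324 → 324
row_key=V31: manual_reading=NULL, sensor_reading=152 → 152
row_key=V36: manual_reading=NULL, sensor_reading=NULL, estimated=NULL (all NULL) → NULL
row_key=V45: manual_reading=711 → 711
row_key=V50: manual_reading=628 → 628
row_key=V53: manual_reading=NULL, sensor_reading=1936 → 1936
row_key=V55: manual_reading=NULL, sensor_reading=725 → 725
row_key=V66: manual_reading=422 → 422
row_key=V75: manual_reading=624 → 624
row_key=V81: manual_reading=NULL, sensor_reading=166 → 166
row_key=V99: manual_reading=601 → 601

753, 324, 152, NULL, 711, 628, 1936, 725, 422, 624, 166, 601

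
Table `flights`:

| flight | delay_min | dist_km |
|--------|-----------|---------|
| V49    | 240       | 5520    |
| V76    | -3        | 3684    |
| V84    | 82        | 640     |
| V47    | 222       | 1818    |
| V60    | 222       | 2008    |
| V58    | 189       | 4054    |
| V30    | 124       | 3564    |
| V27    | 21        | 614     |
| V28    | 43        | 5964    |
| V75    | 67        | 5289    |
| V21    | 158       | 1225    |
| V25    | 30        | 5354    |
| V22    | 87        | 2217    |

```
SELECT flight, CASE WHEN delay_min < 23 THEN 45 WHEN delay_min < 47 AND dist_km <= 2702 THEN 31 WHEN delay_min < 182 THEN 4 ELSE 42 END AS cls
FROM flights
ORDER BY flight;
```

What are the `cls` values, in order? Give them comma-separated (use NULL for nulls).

4, 4, 4, 45, 4, 4, 42, 42, 42, 42, 4, 45, 4

flight=V21: delay_min < 182 → 4
flight=V22: delay_min < 182 → 4
flight=V25: delay_min < 182 → 4
flight=V27: delay_min < 23 → 45
flight=V28: delay_min < 182 → 4
flight=V30: delay_min < 182 → 4
flight=V47: ELSE → 42
flight=V49: ELSE → 42
flight=V58: ELSE → 42
flight=V60: ELSE → 42
flight=V75: delay_min < 182 → 4
flight=V76: delay_min < 23 → 45
flight=V84: delay_min < 182 → 4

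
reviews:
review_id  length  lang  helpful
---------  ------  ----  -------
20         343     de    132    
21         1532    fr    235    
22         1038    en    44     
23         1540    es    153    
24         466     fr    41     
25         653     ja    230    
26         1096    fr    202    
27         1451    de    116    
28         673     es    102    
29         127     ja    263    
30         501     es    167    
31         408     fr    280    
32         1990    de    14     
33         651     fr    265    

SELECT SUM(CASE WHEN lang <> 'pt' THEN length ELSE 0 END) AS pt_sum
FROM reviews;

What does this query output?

review_id=20: ✓ → 343
review_id=21: ✓ → 1532
review_id=22: ✓ → 1038
review_id=23: ✓ → 1540
review_id=24: ✓ → 466
review_id=25: ✓ → 653
review_id=26: ✓ → 1096
review_id=27: ✓ → 1451
review_id=28: ✓ → 673
review_id=29: ✓ → 127
review_id=30: ✓ → 501
review_id=31: ✓ → 408
review_id=32: ✓ → 1990
review_id=33: ✓ → 651
pt_sum = 343 + 1532 + 1038 + 1540 + 466 + 653 + 1096 + 1451 + 673 + 127 + 501 + 408 + 1990 + 651 = 12469

12469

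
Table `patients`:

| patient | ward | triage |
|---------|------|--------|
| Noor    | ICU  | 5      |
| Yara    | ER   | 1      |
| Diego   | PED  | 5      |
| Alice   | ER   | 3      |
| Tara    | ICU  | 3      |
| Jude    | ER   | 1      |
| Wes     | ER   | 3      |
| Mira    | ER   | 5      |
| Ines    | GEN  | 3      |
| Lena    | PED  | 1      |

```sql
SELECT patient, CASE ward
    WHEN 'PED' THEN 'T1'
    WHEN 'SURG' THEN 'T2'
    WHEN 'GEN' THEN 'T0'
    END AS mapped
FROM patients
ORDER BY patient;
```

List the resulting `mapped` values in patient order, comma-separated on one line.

patient=Alice: (no match → NULL) → NULL
patient=Diego: ward='PED' → T1
patient=Ines: ward='GEN' → T0
patient=Jude: (no match → NULL) → NULL
patient=Lena: ward='PED' → T1
patient=Mira: (no match → NULL) → NULL
patient=Noor: (no match → NULL) → NULL
patient=Tara: (no match → NULL) → NULL
patient=Wes: (no match → NULL) → NULL
patient=Yara: (no match → NULL) → NULL

NULL, T1, T0, NULL, T1, NULL, NULL, NULL, NULL, NULL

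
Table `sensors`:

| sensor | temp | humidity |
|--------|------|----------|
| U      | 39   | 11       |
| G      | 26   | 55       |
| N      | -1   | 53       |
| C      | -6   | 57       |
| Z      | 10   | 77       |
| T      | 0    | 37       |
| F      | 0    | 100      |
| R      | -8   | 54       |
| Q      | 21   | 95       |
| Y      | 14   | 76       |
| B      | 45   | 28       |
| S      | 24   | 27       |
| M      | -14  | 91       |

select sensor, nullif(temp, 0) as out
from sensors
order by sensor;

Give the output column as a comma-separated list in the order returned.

sensor=B: temp=45 vs 0: differ → 45
sensor=C: temp=-6 vs 0: differ → -6
sensor=F: temp=0 vs 0: equal → NULL
sensor=G: temp=26 vs 0: differ → 26
sensor=M: temp=-14 vs 0: differ → -14
sensor=N: temp=-1 vs 0: differ → -1
sensor=Q: temp=21 vs 0: differ → 21
sensor=R: temp=-8 vs 0: differ → -8
sensor=S: temp=24 vs 0: differ → 24
sensor=T: temp=0 vs 0: equal → NULL
sensor=U: temp=39 vs 0: differ → 39
sensor=Y: temp=14 vs 0: differ → 14
sensor=Z: temp=10 vs 0: differ → 10

45, -6, NULL, 26, -14, -1, 21, -8, 24, NULL, 39, 14, 10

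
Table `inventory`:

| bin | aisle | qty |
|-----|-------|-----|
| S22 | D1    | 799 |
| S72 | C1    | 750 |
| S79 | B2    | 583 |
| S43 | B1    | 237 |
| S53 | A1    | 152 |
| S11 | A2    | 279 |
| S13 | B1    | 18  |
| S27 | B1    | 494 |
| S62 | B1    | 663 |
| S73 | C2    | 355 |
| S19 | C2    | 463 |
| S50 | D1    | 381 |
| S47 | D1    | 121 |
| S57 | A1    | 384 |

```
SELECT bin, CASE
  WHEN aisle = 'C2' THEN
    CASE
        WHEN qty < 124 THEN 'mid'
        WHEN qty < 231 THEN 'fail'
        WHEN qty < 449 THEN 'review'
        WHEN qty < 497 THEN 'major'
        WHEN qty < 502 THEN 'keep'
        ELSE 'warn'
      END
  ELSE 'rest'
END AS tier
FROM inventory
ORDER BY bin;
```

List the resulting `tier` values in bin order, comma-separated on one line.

bin=S11: aisle='A2' → outer ELSE → rest
bin=S13: aisle='B1' → outer ELSE → rest
bin=S19: aisle='C2' → inner[qty < 497] → major
bin=S22: aisle='D1' → outer ELSE → rest
bin=S27: aisle='B1' → outer ELSE → rest
bin=S43: aisle='B1' → outer ELSE → rest
bin=S47: aisle='D1' → outer ELSE → rest
bin=S50: aisle='D1' → outer ELSE → rest
bin=S53: aisle='A1' → outer ELSE → rest
bin=S57: aisle='A1' → outer ELSE → rest
bin=S62: aisle='B1' → outer ELSE → rest
bin=S72: aisle='C1' → outer ELSE → rest
bin=S73: aisle='C2' → inner[qty < 449] → review
bin=S79: aisle='B2' → outer ELSE → rest

rest, rest, major, rest, rest, rest, rest, rest, rest, rest, rest, rest, review, rest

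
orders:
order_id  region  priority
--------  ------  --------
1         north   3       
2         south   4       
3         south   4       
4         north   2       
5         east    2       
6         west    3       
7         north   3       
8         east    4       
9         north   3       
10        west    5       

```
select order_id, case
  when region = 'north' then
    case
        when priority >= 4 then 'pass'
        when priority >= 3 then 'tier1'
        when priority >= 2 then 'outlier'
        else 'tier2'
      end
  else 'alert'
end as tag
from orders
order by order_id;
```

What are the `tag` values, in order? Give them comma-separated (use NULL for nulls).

order_id=1: region='north' → inner[priority >= 3] → tier1
order_id=2: region='south' → outer ELSE → alert
order_id=3: region='south' → outer ELSE → alert
order_id=4: region='north' → inner[priority >= 2] → outlier
order_id=5: region='east' → outer ELSE → alert
order_id=6: region='west' → outer ELSE → alert
order_id=7: region='north' → inner[priority >= 3] → tier1
order_id=8: region='east' → outer ELSE → alert
order_id=9: region='north' → inner[priority >= 3] → tier1
order_id=10: region='west' → outer ELSE → alert

tier1, alert, alert, outlier, alert, alert, tier1, alert, tier1, alert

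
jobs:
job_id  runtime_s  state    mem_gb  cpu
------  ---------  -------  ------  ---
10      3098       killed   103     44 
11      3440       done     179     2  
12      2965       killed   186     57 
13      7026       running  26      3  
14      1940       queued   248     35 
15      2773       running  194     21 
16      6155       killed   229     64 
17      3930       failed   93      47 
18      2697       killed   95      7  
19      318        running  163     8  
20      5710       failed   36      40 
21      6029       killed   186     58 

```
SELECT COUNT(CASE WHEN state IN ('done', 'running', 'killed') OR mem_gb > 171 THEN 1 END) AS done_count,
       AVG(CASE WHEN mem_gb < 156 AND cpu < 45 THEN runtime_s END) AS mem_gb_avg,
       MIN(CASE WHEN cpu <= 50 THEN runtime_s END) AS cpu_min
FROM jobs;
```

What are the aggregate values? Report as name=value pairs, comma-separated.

done_count=10, mem_gb_avg=4632.75, cpu_min=318

[done_count: state IN ('done', 'running', 'killed') OR mem_gb > 171]
job_id=10: ✓ → 1
job_id=11: ✓ → 1
job_id=12: ✓ → 1
job_id=13: ✓ → 1
job_id=14: ✓ → 1
job_id=15: ✓ → 1
job_id=16: ✓ → 1
job_id=17: ✗
job_id=18: ✓ → 1
job_id=19: ✓ → 1
job_id=20: ✗
job_id=21: ✓ → 1
done_count = COUNT(1, 1, 1, 1, 1, 1, 1, 1, 1, 1) = 10
—
[mem_gb_avg: mem_gb < 156 AND cpu < 45]
job_id=10: ✓ → 3098
job_id=11: ✗
job_id=12: ✗
job_id=13: ✓ → 7026
job_id=14: ✗
job_id=15: ✗
job_id=16: ✗
job_id=17: ✗
job_id=18: ✓ → 2697
job_id=19: ✗
job_id=20: ✓ → 5710
job_id=21: ✗
mem_gb_avg = (3098 + 7026 + 2697 + 5710) / 4 = 4632.75
—
[cpu_min: cpu <= 50]
job_id=10: ✓ → 3098
job_id=11: ✓ → 3440
job_id=12: ✗
job_id=13: ✓ → 7026
job_id=14: ✓ → 1940
job_id=15: ✓ → 2773
job_id=16: ✗
job_id=17: ✓ → 3930
job_id=18: ✓ → 2697
job_id=19: ✓ → 318
job_id=20: ✓ → 5710
job_id=21: ✗
cpu_min = MIN(3098, 3440, 7026, 1940, 2773, 3930, 2697, 318, 5710) = 318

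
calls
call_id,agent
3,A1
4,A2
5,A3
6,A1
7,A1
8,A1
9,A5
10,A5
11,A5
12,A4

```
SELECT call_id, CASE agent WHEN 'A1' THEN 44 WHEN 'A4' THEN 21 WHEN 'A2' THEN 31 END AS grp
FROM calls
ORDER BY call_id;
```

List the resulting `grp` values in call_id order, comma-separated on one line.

call_id=3: agent='A1' → 44
call_id=4: agent='A2' → 31
call_id=5: (no match → NULL) → NULL
call_id=6: agent='A1' → 44
call_id=7: agent='A1' → 44
call_id=8: agent='A1' → 44
call_id=9: (no match → NULL) → NULL
call_id=10: (no match → NULL) → NULL
call_id=11: (no match → NULL) → NULL
call_id=12: agent='A4' → 21

44, 31, NULL, 44, 44, 44, NULL, NULL, NULL, 21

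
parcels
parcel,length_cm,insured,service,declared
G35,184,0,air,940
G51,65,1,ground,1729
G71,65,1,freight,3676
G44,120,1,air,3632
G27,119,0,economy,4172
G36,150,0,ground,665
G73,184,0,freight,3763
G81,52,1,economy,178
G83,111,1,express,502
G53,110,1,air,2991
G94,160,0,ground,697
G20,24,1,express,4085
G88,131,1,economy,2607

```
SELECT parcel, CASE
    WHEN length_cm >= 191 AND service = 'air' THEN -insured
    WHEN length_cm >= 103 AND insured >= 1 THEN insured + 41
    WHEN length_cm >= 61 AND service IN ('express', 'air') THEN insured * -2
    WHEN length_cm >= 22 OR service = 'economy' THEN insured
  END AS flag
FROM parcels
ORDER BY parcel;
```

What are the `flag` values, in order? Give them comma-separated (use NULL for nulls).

1, 0, 0, 0, 42, 1, 42, 1, 0, 1, 42, 42, 0

parcel=G20: length_cm >= 22 OR service = 'economy' → 1
parcel=G27: length_cm >= 22 OR service = 'economy' → 0
parcel=G35: length_cm >= 61 AND service IN ('express', 'air') → 0
parcel=G36: length_cm >= 22 OR service = 'economy' → 0
parcel=G44: length_cm >= 103 AND insured >= 1 → 42
parcel=G51: length_cm >= 22 OR service = 'economy' → 1
parcel=G53: length_cm >= 103 AND insured >= 1 → 42
parcel=G71: length_cm >= 22 OR service = 'economy' → 1
parcel=G73: length_cm >= 22 OR service = 'economy' → 0
parcel=G81: length_cm >= 22 OR service = 'economy' → 1
parcel=G83: length_cm >= 103 AND insured >= 1 → 42
parcel=G88: length_cm >= 103 AND insured >= 1 → 42
parcel=G94: length_cm >= 22 OR service = 'economy' → 0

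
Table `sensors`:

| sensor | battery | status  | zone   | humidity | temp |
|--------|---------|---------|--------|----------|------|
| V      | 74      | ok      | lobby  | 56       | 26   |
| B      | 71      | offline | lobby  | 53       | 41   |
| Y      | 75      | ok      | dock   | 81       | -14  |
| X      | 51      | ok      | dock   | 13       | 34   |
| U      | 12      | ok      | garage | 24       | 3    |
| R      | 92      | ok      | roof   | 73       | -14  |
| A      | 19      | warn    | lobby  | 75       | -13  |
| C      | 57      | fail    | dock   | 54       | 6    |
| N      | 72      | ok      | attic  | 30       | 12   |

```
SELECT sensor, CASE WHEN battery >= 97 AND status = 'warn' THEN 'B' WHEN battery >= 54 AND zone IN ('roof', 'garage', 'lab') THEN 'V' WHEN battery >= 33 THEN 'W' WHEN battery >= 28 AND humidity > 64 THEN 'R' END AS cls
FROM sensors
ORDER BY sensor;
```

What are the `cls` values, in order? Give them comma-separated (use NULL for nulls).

NULL, W, W, W, V, NULL, W, W, W

sensor=A: (no match → NULL) → NULL
sensor=B: battery >= 33 → W
sensor=C: battery >= 33 → W
sensor=N: battery >= 33 → W
sensor=R: battery >= 54 AND zone IN ('roof', 'garage', 'lab') → V
sensor=U: (no match → NULL) → NULL
sensor=V: battery >= 33 → W
sensor=X: battery >= 33 → W
sensor=Y: battery >= 33 → W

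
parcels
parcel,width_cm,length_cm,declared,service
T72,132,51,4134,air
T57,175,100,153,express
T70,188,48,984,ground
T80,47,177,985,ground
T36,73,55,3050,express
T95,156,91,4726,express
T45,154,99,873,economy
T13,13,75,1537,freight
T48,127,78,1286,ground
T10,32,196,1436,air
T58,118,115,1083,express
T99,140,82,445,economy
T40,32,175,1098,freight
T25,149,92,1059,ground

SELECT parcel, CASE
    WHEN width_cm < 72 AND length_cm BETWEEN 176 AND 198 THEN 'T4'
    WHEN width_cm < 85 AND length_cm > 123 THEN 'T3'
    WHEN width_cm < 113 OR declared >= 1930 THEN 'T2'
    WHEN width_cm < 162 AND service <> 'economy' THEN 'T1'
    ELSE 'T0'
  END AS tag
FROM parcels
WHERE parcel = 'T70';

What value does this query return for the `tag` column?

parcel = T70: width_cm=188, length_cm=48, declared=984, service=ground.
width_cm < 72 AND length_cm BETWEEN 176 AND 198 → false
width_cm < 85 AND length_cm > 123 → false
width_cm < 113 OR declared >= 1930 → false
width_cm < 162 AND service <> 'economy' → false
No prior WHEN matched → ELSE → T0

T0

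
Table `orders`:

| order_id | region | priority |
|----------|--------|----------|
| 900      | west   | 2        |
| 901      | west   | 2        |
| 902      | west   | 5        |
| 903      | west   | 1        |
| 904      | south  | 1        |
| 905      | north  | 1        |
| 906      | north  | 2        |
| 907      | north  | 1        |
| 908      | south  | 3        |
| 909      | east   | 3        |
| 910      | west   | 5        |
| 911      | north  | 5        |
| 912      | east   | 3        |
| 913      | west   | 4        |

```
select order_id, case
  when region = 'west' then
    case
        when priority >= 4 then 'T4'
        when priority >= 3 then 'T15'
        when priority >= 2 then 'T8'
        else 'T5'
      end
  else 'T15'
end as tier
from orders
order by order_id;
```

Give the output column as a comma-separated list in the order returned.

T8, T8, T4, T5, T15, T15, T15, T15, T15, T15, T4, T15, T15, T4

order_id=900: region='west' → inner[priority >= 2] → T8
order_id=901: region='west' → inner[priority >= 2] → T8
order_id=902: region='west' → inner[priority >= 4] → T4
order_id=903: region='west' → inner[ELSE] → T5
order_id=904: region='south' → outer ELSE → T15
order_id=905: region='north' → outer ELSE → T15
order_id=906: region='north' → outer ELSE → T15
order_id=907: region='north' → outer ELSE → T15
order_id=908: region='south' → outer ELSE → T15
order_id=909: region='east' → outer ELSE → T15
order_id=910: region='west' → inner[priority >= 4] → T4
order_id=911: region='north' → outer ELSE → T15
order_id=912: region='east' → outer ELSE → T15
order_id=913: region='west' → inner[priority >= 4] → T4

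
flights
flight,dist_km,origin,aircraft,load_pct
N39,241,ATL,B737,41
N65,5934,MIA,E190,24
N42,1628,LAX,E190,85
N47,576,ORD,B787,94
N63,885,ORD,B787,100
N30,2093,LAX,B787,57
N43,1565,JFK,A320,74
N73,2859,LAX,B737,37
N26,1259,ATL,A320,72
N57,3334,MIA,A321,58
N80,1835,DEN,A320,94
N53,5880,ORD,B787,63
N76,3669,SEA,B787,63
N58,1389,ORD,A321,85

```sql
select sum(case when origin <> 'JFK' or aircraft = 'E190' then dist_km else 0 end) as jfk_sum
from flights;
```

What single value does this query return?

31582

flight=N39: ✓ → 241
flight=N65: ✓ → 5934
flight=N42: ✓ → 1628
flight=N47: ✓ → 576
flight=N63: ✓ → 885
flight=N30: ✓ → 2093
flight=N43: ✗
flight=N73: ✓ → 2859
flight=N26: ✓ → 1259
flight=N57: ✓ → 3334
flight=N80: ✓ → 1835
flight=N53: ✓ → 5880
flight=N76: ✓ → 3669
flight=N58: ✓ → 1389
jfk_sum = 241 + 5934 + 1628 + 576 + 885 + 2093 + 2859 + 1259 + 3334 + 1835 + 5880 + 3669 + 1389 = 31582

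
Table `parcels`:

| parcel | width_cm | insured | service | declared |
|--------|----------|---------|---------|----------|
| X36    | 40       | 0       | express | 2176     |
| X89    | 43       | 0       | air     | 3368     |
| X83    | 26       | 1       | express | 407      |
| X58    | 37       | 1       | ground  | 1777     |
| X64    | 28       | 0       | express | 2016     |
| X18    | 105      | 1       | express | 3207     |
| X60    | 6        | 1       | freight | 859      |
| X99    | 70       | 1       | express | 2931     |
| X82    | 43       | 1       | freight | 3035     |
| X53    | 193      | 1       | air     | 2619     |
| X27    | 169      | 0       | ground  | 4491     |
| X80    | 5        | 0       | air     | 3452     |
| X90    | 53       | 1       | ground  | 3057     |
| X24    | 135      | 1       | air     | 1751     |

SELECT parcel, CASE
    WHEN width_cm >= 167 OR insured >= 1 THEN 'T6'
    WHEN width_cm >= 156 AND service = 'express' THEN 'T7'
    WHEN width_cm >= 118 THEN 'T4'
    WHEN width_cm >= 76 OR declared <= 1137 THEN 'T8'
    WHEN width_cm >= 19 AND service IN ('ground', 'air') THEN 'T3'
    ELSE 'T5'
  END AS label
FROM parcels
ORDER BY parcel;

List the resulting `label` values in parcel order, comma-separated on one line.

T6, T6, T6, T5, T6, T6, T6, T5, T5, T6, T6, T3, T6, T6

parcel=X18: width_cm >= 167 OR insured >= 1 → T6
parcel=X24: width_cm >= 167 OR insured >= 1 → T6
parcel=X27: width_cm >= 167 OR insured >= 1 → T6
parcel=X36: ELSE → T5
parcel=X53: width_cm >= 167 OR insured >= 1 → T6
parcel=X58: width_cm >= 167 OR insured >= 1 → T6
parcel=X60: width_cm >= 167 OR insured >= 1 → T6
parcel=X64: ELSE → T5
parcel=X80: ELSE → T5
parcel=X82: width_cm >= 167 OR insured >= 1 → T6
parcel=X83: width_cm >= 167 OR insured >= 1 → T6
parcel=X89: width_cm >= 19 AND service IN ('ground', 'air') → T3
parcel=X90: width_cm >= 167 OR insured >= 1 → T6
parcel=X99: width_cm >= 167 OR insured >= 1 → T6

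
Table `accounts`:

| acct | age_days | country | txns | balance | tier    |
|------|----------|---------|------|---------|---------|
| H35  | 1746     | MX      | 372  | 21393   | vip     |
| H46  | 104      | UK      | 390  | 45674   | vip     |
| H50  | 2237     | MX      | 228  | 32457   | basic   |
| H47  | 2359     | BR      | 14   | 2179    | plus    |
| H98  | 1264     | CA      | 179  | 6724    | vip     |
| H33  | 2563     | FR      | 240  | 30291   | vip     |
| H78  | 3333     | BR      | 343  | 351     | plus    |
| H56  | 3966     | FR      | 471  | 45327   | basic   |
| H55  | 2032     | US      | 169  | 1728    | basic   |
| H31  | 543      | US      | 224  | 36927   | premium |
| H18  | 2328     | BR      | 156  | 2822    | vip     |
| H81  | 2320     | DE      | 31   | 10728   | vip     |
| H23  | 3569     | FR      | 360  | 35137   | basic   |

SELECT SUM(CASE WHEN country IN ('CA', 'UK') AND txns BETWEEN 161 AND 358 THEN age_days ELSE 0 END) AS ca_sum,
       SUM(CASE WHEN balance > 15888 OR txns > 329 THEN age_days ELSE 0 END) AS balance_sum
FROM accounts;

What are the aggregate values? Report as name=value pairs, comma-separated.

[ca_sum: country IN ('CA', 'UK') AND txns BETWEEN 161 AND 358]
acct=H35: ✗
acct=H46: ✗
acct=H50: ✗
acct=H47: ✗
acct=H98: ✓ → 1264
acct=H33: ✗
acct=H78: ✗
acct=H56: ✗
acct=H55: ✗
acct=H31: ✗
acct=H18: ✗
acct=H81: ✗
acct=H23: ✗
ca_sum = 1264
—
[balance_sum: balance > 15888 OR txns > 329]
acct=H35: ✓ → 1746
acct=H46: ✓ → 104
acct=H50: ✓ → 2237
acct=H47: ✗
acct=H98: ✗
acct=H33: ✓ → 2563
acct=H78: ✓ → 3333
acct=H56: ✓ → 3966
acct=H55: ✗
acct=H31: ✓ → 543
acct=H18: ✗
acct=H81: ✗
acct=H23: ✓ → 3569
balance_sum = 1746 + 104 + 2237 + 2563 + 3333 + 3966 + 543 + 3569 = 18061

ca_sum=1264, balance_sum=18061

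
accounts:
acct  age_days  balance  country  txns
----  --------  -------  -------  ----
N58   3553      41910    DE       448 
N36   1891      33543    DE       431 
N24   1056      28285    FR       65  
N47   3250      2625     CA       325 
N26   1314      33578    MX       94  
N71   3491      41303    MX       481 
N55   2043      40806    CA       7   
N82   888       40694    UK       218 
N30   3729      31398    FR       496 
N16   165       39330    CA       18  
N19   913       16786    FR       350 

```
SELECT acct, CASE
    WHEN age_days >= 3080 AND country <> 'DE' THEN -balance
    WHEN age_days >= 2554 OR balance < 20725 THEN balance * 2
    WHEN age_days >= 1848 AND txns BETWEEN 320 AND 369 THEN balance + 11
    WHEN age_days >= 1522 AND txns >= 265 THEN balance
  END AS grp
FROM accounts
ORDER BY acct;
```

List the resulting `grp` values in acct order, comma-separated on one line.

NULL, 33572, NULL, NULL, -31398, 33543, -2625, NULL, 83820, -41303, NULL

acct=N16: (no match → NULL) → NULL
acct=N19: age_days >= 2554 OR balance < 20725 → 33572
acct=N24: (no match → NULL) → NULL
acct=N26: (no match → NULL) → NULL
acct=N30: age_days >= 3080 AND country <> 'DE' → -31398
acct=N36: age_days >= 1522 AND txns >= 265 → 33543
acct=N47: age_days >= 3080 AND country <> 'DE' → -2625
acct=N55: (no match → NULL) → NULL
acct=N58: age_days >= 2554 OR balance < 20725 → 83820
acct=N71: age_days >= 3080 AND country <> 'DE' → -41303
acct=N82: (no match → NULL) → NULL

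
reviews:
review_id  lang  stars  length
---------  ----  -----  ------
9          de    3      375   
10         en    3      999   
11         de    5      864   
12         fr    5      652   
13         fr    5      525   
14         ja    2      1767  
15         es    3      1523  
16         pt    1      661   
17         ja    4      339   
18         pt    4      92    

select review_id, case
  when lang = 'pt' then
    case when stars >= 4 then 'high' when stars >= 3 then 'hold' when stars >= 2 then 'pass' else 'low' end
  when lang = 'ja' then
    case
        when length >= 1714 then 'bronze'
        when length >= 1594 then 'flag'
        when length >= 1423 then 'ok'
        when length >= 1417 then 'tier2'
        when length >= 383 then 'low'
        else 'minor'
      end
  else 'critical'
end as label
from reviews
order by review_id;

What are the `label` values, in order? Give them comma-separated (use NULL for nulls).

review_id=9: lang='de' → outer ELSE → critical
review_id=10: lang='en' → outer ELSE → critical
review_id=11: lang='de' → outer ELSE → critical
review_id=12: lang='fr' → outer ELSE → critical
review_id=13: lang='fr' → outer ELSE → critical
review_id=14: lang='ja' → inner[length >= 1714] → bronze
review_id=15: lang='es' → outer ELSE → critical
review_id=16: lang='pt' → inner[ELSE] → low
review_id=17: lang='ja' → inner[ELSE] → minor
review_id=18: lang='pt' → inner[stars >= 4] → high

critical, critical, critical, critical, critical, bronze, critical, low, minor, high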